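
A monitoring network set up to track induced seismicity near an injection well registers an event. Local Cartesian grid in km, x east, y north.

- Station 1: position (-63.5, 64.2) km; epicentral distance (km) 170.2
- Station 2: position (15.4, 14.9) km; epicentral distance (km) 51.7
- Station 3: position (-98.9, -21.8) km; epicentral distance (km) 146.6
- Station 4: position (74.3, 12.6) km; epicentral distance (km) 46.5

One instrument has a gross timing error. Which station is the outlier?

Solve using three stations at a time. Using Station 2, Station 3, Station 4 (subtract circle equations pairwise → linear system) gives (x, y) ≈ (47.7, -25.5).
Distances from that point to each station vs reported:
  Station 1: calculated 142.8 vs reported 170.2 → residual 27.4 km
  Station 2: calculated 51.7 vs reported 51.7 → residual 0.0 km
  Station 3: calculated 146.6 vs reported 146.6 → residual 0.0 km
  Station 4: calculated 46.5 vs reported 46.5 → residual 0.0 km
Station 2, Station 3, Station 4 are mutually consistent (residuals ≈ 0); Station 1 is off by 27.4 km.

Station 1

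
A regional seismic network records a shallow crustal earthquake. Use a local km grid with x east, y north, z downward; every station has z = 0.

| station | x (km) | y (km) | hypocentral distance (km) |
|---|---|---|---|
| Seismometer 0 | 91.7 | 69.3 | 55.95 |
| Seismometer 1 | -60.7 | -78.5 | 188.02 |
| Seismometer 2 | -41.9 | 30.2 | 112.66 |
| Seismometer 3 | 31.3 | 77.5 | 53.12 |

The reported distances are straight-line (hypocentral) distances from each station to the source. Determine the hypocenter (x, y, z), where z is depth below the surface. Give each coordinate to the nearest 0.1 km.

Each station gives a sphere (x−x_i)² + (y−y_i)² + z² = d_i² (stations at z=0).
Subtracting the Seismometer 0 sphere from Seismometer 1 and Seismometer 2: z² cancels, leaving linear equations in x and y:
-304.8 x − 295.6 y = -35585.76
-267.2 x − 78.2 y = -20105.60
Solving: x ≈ 57.307, y ≈ 61.294 km (keep extra digits for the depth step; rounded: 57.3, 61.3).
Then from the Seismometer 0 sphere: z² = 55.95² − (x − 91.7)² − (y − 69.3)² with x = 57.307, y = 61.294, so z ≈ 43.398 ≈ 43.4 km.

(57.3, 61.3, 43.4)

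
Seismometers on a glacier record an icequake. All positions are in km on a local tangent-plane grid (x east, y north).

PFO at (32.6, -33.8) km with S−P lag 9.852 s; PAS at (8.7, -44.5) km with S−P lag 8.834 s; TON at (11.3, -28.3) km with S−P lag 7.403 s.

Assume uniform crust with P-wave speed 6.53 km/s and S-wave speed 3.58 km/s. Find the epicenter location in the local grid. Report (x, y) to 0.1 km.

Distance from S−P lag: d = Δt · v_P v_S / (v_P − v_S) = Δt · (6.53·3.58)/(6.53−3.58) ≈ 7.9245·Δt.
So d_PFO = 78.07, d_PAS = 70.01, d_TON = 58.67 km.
Circle about each station: (x − 32.6)² + (y + 33.8)² = 78.07²; (x − 8.7)² + (y + 44.5)² = 70.01²; (x − 11.3)² + (y + 28.3)² = 58.67².
Subtracting pairs of circle equations eliminates x²+y² and gives linear equations (the radical axes):
-47.8 x − 21.4 y = 1044.26
-42.6 x + 11.0 y = 1376.14
Solving the 2×2 system: x ≈ -28.5, y ≈ 14.8 km.

-28.5 km east, 14.8 km north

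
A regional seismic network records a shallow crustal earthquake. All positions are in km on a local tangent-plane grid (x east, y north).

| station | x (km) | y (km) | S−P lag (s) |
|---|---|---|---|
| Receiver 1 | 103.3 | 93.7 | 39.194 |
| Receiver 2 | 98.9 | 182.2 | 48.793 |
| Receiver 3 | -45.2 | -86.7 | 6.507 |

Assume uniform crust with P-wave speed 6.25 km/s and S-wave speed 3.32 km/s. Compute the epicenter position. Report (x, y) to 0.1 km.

x ≈ -84.6 km, y ≈ -110.6 km

Distance from S−P lag: d = Δt · v_P v_S / (v_P − v_S) = Δt · (6.25·3.32)/(6.25−3.32) ≈ 7.0819·Δt.
So d_Receiver 1 = 277.57, d_Receiver 2 = 345.55, d_Receiver 3 = 46.08 km.
Circle about each station: (x − 103.3)² + (y − 93.7)² = 277.57²; (x − 98.9)² + (y − 182.2)² = 345.55²; (x + 45.2)² + (y + 86.7)² = 46.08².
Subtracting pairs of circle equations eliminates x²+y² and gives linear equations (the radical axes):
-8.8 x + 177.0 y = -18832.23
-297.0 x − 360.8 y = 65031.09
Solving the 2×2 system: x ≈ -84.6, y ≈ -110.6 km.
Check against Receiver 1 (with the unrounded x, y): √((x − 103.3)²+(y − 93.7)²) = 277.57 ≈ 277.57 km. ✓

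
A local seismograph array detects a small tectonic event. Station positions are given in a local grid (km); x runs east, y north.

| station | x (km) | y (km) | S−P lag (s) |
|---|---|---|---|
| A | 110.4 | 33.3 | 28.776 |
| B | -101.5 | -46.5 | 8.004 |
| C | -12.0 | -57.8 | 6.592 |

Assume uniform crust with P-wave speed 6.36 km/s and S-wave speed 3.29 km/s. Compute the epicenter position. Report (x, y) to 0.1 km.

x ≈ -54.1 km, y ≈ -73.5 km

Distance from S−P lag: d = Δt · v_P v_S / (v_P − v_S) = Δt · (6.36·3.29)/(6.36−3.29) ≈ 6.8158·Δt.
So d_A = 196.13, d_B = 54.55, d_C = 44.93 km.
Circle about each station: (x − 110.4)² + (y − 33.3)² = 196.13²; (x + 101.5)² + (y + 46.5)² = 54.55²; (x + 12.0)² + (y + 57.8)² = 44.93².
Subtracting pairs of circle equations eliminates x²+y² and gives linear equations (the radical axes):
-423.8 x − 159.6 y = 34658.72
-244.8 x − 182.2 y = 26636.06
Solving the 2×2 system: x ≈ -54.1, y ≈ -73.5 km.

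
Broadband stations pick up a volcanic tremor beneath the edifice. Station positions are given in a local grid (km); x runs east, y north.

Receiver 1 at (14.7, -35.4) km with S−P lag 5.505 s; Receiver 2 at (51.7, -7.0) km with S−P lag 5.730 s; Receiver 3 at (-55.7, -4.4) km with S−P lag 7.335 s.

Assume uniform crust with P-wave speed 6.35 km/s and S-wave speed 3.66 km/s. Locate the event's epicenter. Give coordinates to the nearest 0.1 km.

5.7 km east, 11.3 km north

Distance from S−P lag: d = Δt · v_P v_S / (v_P − v_S) = Δt · (6.35·3.66)/(6.35−3.66) ≈ 8.6398·Δt.
So d_Receiver 1 = 47.56, d_Receiver 2 = 49.51, d_Receiver 3 = 63.37 km.
Circle about each station: (x − 14.7)² + (y + 35.4)² = 47.56²; (x − 51.7)² + (y + 7.0)² = 49.51²; (x + 55.7)² + (y + 4.4)² = 63.37².
Subtracting pairs of circle equations eliminates x²+y² and gives linear equations (the radical axes):
74.0 x + 56.8 y = 1063.35
-140.8 x + 62.0 y = -101.20
Solving the 2×2 system: x ≈ 5.7, y ≈ 11.3 km.
Check against Receiver 1 (with the unrounded x, y): √((x − 14.7)²+(y + 35.4)²) = 47.56 ≈ 47.56 km. ✓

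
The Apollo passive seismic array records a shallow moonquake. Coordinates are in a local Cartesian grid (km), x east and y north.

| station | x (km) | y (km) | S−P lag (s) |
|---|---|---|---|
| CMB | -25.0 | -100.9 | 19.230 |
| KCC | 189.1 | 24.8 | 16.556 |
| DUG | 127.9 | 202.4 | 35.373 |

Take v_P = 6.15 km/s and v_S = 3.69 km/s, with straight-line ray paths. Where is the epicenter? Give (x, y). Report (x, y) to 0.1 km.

Distance from S−P lag: d = Δt · v_P v_S / (v_P − v_S) = Δt · (6.15·3.69)/(6.15−3.69) ≈ 9.2250·Δt.
So d_CMB = 177.40, d_KCC = 152.73, d_DUG = 326.32 km.
Circle about each station: (x + 25.0)² + (y + 100.9)² = 177.40²; (x − 189.1)² + (y − 24.8)² = 152.73²; (x − 127.9)² + (y − 202.4)² = 326.32².
Subtracting pairs of circle equations eliminates x²+y² and gives linear equations (the radical axes):
428.2 x + 251.4 y = 33712.35
305.8 x + 606.6 y = -28495.62
Solving the 2×2 system: x ≈ 151.0, y ≈ -123.1 km.

(151.0, -123.1)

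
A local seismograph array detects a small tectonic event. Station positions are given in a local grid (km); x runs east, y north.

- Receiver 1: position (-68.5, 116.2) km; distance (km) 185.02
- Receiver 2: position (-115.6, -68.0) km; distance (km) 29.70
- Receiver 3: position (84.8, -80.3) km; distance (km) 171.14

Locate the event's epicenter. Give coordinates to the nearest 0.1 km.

Circle about each station: (x + 68.5)² + (y − 116.2)² = 185.02²; (x + 115.6)² + (y + 68.0)² = 29.70²; (x − 84.8)² + (y + 80.3)² = 171.14².
Subtracting the Receiver 1 equation from the Receiver 2 and Receiver 3 equations removes the quadratic terms:
-94.2 x − 368.4 y = 33142.98
306.6 x − 393.0 y = 387.94
Solving the 2×2 system: x ≈ -85.9, y ≈ -68.0 km.

(-85.9, -68.0)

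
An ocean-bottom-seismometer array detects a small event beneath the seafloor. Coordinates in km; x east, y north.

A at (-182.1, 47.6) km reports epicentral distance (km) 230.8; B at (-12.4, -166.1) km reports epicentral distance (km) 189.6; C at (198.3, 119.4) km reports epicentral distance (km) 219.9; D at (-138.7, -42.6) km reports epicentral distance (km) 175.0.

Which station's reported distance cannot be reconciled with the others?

Solve using three stations at a time. Using A, C, D (subtract circle equations pairwise → linear system) gives (x, y) ≈ (35.7, -28.7).
Distances from that point to each station vs reported:
  A: calculated 230.8 vs reported 230.8 → residual 0.0 km
  B: calculated 145.6 vs reported 189.6 → residual 44.0 km
  C: calculated 219.9 vs reported 219.9 → residual 0.0 km
  D: calculated 175.0 vs reported 175.0 → residual 0.0 km
A, C, D are mutually consistent (residuals ≈ 0); B is off by 44.0 km.

B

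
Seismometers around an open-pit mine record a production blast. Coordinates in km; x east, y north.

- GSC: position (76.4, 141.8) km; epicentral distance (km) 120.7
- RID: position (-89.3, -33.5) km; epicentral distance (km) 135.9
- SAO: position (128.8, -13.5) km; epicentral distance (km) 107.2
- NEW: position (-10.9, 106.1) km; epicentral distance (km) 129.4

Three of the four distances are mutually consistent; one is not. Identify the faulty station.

NEW

Solve using three stations at a time. Using GSC, RID, SAO (subtract circle equations pairwise → linear system) gives (x, y) ≈ (30.8, 30.0).
Distances from that point to each station vs reported:
  GSC: calculated 120.7 vs reported 120.7 → residual 0.0 km
  RID: calculated 135.9 vs reported 135.9 → residual 0.0 km
  SAO: calculated 107.2 vs reported 107.2 → residual 0.0 km
  NEW: calculated 86.8 vs reported 129.4 → residual 42.6 km
GSC, RID, SAO are mutually consistent (residuals ≈ 0); NEW is off by 42.6 km.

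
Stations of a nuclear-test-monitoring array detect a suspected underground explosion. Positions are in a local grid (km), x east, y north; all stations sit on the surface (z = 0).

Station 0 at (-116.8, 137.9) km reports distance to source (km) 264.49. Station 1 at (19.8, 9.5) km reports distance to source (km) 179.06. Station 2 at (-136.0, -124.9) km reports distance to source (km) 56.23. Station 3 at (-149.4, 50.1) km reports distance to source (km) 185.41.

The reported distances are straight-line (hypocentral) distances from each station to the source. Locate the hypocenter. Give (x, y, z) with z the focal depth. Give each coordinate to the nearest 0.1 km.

x ≈ -94.6 km, y ≈ -122.9 km, depth ≈ 38.0 km

Each station gives a sphere (x−x_i)² + (y−y_i)² + z² = d_i² (stations at z=0).
Subtracting the Station 0 sphere from Station 1 and Station 2: z² cancels, leaving linear equations in x and y:
273.2 x − 256.8 y = 5716.12
-38.4 x − 525.6 y = 68230.51
Solving: x ≈ -94.602, y ≈ -122.903 km (keep extra digits for the depth step; rounded: -94.6, -122.9).
Then from the Station 0 sphere: z² = 264.49² − (x + 116.8)² − (y − 137.9)² with x = -94.602, y = -122.903, so z ≈ 38.000 ≈ 38.0 km.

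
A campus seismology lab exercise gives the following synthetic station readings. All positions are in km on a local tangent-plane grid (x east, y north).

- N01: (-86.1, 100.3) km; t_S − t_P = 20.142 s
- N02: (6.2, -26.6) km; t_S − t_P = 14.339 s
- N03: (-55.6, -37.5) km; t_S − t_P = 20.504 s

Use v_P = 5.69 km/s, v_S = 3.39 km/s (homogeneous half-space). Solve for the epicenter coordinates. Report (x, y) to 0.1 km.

Distance from S−P lag: d = Δt · v_P v_S / (v_P − v_S) = Δt · (5.69·3.39)/(5.69−3.39) ≈ 8.3866·Δt.
So d_N01 = 168.92, d_N02 = 120.25, d_N03 = 171.96 km.
Circle about each station: (x + 86.1)² + (y − 100.3)² = 168.92²; (x − 6.2)² + (y + 26.6)² = 120.25²; (x + 55.6)² + (y + 37.5)² = 171.96².
Subtracting pairs of circle equations eliminates x²+y² and gives linear equations (the radical axes):
184.6 x − 253.8 y = -2653.40
61.0 x − 275.6 y = -14011.97
Solving the 2×2 system: x ≈ 79.8, y ≈ 68.5 km.

(79.8, 68.5)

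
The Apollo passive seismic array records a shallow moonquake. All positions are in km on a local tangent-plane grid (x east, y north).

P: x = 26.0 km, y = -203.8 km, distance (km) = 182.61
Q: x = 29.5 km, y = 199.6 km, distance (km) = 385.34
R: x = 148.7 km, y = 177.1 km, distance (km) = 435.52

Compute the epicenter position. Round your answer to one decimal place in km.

Circle about each station: (x − 26.0)² + (y + 203.8)² = 182.61²; (x − 29.5)² + (y − 199.6)² = 385.34²; (x − 148.7)² + (y − 177.1)² = 435.52².
Subtracting pairs of circle equations eliminates x²+y² and gives linear equations (the radical axes):
7.0 x + 806.8 y = -116640.53
245.4 x + 761.8 y = -145065.60
Solving the 2×2 system: x ≈ -146.3, y ≈ -143.3 km.

-146.3 km east, -143.3 km north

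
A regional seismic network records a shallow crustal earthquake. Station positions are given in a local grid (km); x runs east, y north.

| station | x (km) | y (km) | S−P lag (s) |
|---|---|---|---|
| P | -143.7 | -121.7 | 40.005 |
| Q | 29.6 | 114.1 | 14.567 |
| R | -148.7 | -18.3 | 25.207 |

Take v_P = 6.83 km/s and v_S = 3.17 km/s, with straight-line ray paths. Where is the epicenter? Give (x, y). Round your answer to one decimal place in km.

x ≈ -55.0 km, y ≈ 97.7 km

Distance from S−P lag: d = Δt · v_P v_S / (v_P − v_S) = Δt · (6.83·3.17)/(6.83−3.17) ≈ 5.9156·Δt.
So d_P = 236.65, d_Q = 86.17, d_R = 149.11 km.
Circle about each station: (x + 143.7)² + (y + 121.7)² = 236.65²; (x − 29.6)² + (y − 114.1)² = 86.17²; (x + 148.7)² + (y + 18.3)² = 149.11².
Subtracting pairs of circle equations eliminates x²+y² and gives linear equations (the radical axes):
346.6 x + 471.6 y = 27012.34
-10.0 x + 206.8 y = 20755.43
Solving the 2×2 system: x ≈ -55.0, y ≈ 97.7 km.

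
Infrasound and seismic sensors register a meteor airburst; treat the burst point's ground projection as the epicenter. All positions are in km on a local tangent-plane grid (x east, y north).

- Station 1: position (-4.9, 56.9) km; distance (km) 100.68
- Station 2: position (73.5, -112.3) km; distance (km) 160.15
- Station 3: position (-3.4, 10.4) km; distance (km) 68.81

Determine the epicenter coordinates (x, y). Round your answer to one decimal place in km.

x ≈ -61.6 km, y ≈ -26.3 km

Circle about each station: (x + 4.9)² + (y − 56.9)² = 100.68²; (x − 73.5)² + (y + 112.3)² = 160.15²; (x + 3.4)² + (y − 10.4)² = 68.81².
Subtracting the Station 1 equation from the Station 2 and Station 3 equations removes the quadratic terms:
156.8 x − 338.4 y = -759.64
3.0 x − 93.0 y = 2259.75
Solving the 2×2 system: x ≈ -61.6, y ≈ -26.3 km.
Check against Station 1 (with the unrounded x, y): √((x + 4.9)²+(y − 56.9)²) = 100.65 ≈ 100.68 km. ✓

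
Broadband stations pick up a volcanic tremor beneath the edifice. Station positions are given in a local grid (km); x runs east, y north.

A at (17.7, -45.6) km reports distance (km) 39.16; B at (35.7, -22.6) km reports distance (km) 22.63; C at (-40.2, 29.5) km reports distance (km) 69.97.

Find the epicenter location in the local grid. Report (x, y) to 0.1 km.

Circle about each station: (x − 17.7)² + (y + 45.6)² = 39.16²; (x − 35.7)² + (y + 22.6)² = 22.63²; (x + 40.2)² + (y − 29.5)² = 69.97².
Subtracting pairs of circle equations eliminates x²+y² and gives linear equations (the radical axes):
36.0 x + 46.0 y = 413.99
-115.8 x + 150.2 y = -3268.66
Solving the 2×2 system: x ≈ 19.8, y ≈ -6.5 km.
Check against A (with the unrounded x, y): √((x − 17.7)²+(y + 45.6)²) = 39.16 ≈ 39.16 km. ✓

x ≈ 19.8 km, y ≈ -6.5 km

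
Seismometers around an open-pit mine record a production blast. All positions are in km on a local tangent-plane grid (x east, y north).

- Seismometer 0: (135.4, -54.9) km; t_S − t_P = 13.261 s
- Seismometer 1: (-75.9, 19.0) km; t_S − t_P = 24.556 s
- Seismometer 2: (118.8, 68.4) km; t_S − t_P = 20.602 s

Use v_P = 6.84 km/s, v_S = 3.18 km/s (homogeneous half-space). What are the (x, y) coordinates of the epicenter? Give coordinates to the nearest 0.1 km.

Distance from S−P lag: d = Δt · v_P v_S / (v_P − v_S) = Δt · (6.84·3.18)/(6.84−3.18) ≈ 5.9430·Δt.
So d_Seismometer 0 = 78.81, d_Seismometer 1 = 145.94, d_Seismometer 2 = 122.44 km.
Circle about each station: (x − 135.4)² + (y + 54.9)² = 78.81²; (x + 75.9)² + (y − 19.0)² = 145.94²; (x − 118.8)² + (y − 68.4)² = 122.44².
Subtracting the Seismometer 0 equation from the Seismometer 1 and Seismometer 2 equations removes the quadratic terms:
-422.6 x + 147.8 y = -30312.83
-33.2 x + 246.6 y = -11335.71
Solving the 2×2 system: x ≈ 58.4, y ≈ -38.1 km.
Check against Seismometer 0 (with the unrounded x, y): √((x − 135.4)²+(y + 54.9)²) = 78.81 ≈ 78.81 km. ✓

(58.4, -38.1)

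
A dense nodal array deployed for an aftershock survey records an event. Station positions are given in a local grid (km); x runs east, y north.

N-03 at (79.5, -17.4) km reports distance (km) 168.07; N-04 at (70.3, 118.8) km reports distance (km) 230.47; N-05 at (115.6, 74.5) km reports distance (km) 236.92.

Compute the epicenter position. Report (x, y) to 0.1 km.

x ≈ -85.1 km, y ≈ -51.4 km

Circle about each station: (x − 79.5)² + (y + 17.4)² = 168.07²; (x − 70.3)² + (y − 118.8)² = 230.47²; (x − 115.6)² + (y − 74.5)² = 236.92².
Subtracting the N-03 equation from the N-04 and N-05 equations removes the quadratic terms:
-18.4 x + 272.4 y = -12436.38
72.2 x + 183.8 y = -15592.96
Solving the 2×2 system: x ≈ -85.1, y ≈ -51.4 km.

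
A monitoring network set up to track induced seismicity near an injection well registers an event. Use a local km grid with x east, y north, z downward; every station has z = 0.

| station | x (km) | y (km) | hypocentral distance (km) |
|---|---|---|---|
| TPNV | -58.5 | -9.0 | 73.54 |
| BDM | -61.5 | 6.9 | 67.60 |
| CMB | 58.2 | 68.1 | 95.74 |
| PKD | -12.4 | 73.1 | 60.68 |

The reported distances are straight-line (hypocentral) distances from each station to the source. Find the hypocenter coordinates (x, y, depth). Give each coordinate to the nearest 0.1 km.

x ≈ -18.6 km, y ≈ 33.1 km, depth ≈ 45.2 km

Each station gives a sphere (x−x_i)² + (y−y_i)² + z² = d_i² (stations at z=0).
Subtracting the TPNV sphere from BDM and CMB: z² cancels, leaving linear equations in x and y:
-6.0 x + 31.8 y = 1164.98
233.4 x + 154.2 y = 763.58
Solving: x ≈ -18.612, y ≈ 33.123 km (keep extra digits for the depth step; rounded: -18.6, 33.1).
Then from the TPNV sphere: z² = 73.54² − (x + 58.5)² − (y + 9.0)² with x = -18.612, y = 33.123, so z ≈ 45.197 ≈ 45.2 km.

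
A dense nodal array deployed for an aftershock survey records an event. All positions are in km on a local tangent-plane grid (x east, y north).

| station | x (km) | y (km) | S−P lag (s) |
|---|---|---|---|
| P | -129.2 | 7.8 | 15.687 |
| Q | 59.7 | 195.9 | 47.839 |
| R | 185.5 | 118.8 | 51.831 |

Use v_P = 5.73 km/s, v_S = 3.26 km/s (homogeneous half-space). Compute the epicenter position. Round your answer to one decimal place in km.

Distance from S−P lag: d = Δt · v_P v_S / (v_P − v_S) = Δt · (5.73·3.26)/(5.73−3.26) ≈ 7.5627·Δt.
So d_P = 118.64, d_Q = 361.79, d_R = 391.98 km.
Circle about each station: (x + 129.2)² + (y − 7.8)² = 118.64²; (x − 59.7)² + (y − 195.9)² = 361.79²; (x − 185.5)² + (y − 118.8)² = 391.98².
Subtracting pairs of circle equations eliminates x²+y² and gives linear equations (the radical axes):
377.8 x + 376.2 y = -91629.13
629.4 x + 222.0 y = -107802.66
Solving the 2×2 system: x ≈ -132.2, y ≈ -110.8 km.

(-132.2, -110.8)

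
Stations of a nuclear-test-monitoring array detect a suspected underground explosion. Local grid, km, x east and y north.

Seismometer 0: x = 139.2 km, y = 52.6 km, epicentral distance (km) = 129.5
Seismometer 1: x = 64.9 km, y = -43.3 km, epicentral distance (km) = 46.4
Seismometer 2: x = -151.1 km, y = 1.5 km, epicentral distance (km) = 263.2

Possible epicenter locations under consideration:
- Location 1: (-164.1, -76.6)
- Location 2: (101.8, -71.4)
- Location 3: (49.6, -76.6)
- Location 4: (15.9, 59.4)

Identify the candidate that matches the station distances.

For each candidate, compare |candidate − station| to the reported distance:
Location 1: residuals Seismometer 0 200.2, Seismometer 1 185.0, Seismometer 2 184.0 → max 200.2 km
Location 2: residuals Seismometer 0 0.0, Seismometer 1 0.0, Seismometer 2 0.0 → max 0.0 km
Location 3: residuals Seismometer 0 27.7, Seismometer 1 9.8, Seismometer 2 47.8 → max 47.8 km
Location 4: residuals Seismometer 0 6.0, Seismometer 1 67.4, Seismometer 2 86.4 → max 86.4 km
Only Location 2 has all residuals ≈ 0.

Location 2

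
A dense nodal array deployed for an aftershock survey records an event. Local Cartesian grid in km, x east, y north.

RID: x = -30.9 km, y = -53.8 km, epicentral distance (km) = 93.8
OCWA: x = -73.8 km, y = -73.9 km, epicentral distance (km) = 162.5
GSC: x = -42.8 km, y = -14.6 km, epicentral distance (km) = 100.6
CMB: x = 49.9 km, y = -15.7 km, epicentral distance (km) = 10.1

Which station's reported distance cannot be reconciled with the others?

Solve using three stations at a time. Using RID, GSC, CMB (subtract circle equations pairwise → linear system) gives (x, y) ≈ (57.5, -22.4).
Distances from that point to each station vs reported:
  RID: calculated 93.8 vs reported 93.8 → residual 0.0 km
  OCWA: calculated 141.0 vs reported 162.5 → residual 21.5 km
  GSC: calculated 100.6 vs reported 100.6 → residual 0.0 km
  CMB: calculated 10.1 vs reported 10.1 → residual 0.0 km
RID, GSC, CMB are mutually consistent (residuals ≈ 0); OCWA is off by 21.5 km.

OCWA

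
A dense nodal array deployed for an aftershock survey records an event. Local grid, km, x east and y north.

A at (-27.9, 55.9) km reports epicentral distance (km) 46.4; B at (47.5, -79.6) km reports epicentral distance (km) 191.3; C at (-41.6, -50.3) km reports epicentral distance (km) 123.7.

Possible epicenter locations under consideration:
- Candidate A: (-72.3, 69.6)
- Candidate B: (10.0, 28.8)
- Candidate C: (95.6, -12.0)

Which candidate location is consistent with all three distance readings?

Candidate A

For each candidate, compare |candidate − station| to the reported distance:
Candidate A: residuals A 0.1, B 0.0, C 0.1 → max 0.1 km
Candidate B: residuals A 0.2, B 76.6, C 29.3 → max 76.6 km
Candidate C: residuals A 94.5, B 108.3, C 18.7 → max 108.3 km
Only Candidate A has all residuals ≈ 0.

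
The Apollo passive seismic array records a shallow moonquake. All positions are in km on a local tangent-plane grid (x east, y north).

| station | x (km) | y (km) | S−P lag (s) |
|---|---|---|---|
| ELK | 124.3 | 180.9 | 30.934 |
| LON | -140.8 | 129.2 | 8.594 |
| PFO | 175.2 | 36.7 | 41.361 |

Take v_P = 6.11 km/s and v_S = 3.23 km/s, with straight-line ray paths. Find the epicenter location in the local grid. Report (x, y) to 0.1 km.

(-85.2, 148.6)

Distance from S−P lag: d = Δt · v_P v_S / (v_P − v_S) = Δt · (6.11·3.23)/(6.11−3.23) ≈ 6.8525·Δt.
So d_ELK = 211.98, d_LON = 58.89, d_PFO = 283.43 km.
Circle about each station: (x − 124.3)² + (y − 180.9)² = 211.98²; (x + 140.8)² + (y − 129.2)² = 58.89²; (x − 175.2)² + (y − 36.7)² = 283.43².
Subtracting pairs of circle equations eliminates x²+y² and gives linear equations (the radical axes):
-530.2 x − 103.4 y = 29809.47
101.8 x − 288.4 y = -51530.41
Solving the 2×2 system: x ≈ -85.2, y ≈ 148.6 km.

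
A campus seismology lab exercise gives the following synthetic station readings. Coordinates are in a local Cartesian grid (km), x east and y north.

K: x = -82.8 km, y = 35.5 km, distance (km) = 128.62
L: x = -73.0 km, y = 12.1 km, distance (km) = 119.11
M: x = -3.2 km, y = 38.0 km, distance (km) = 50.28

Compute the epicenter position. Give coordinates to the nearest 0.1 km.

45.4 km east, 25.1 km north

Circle about each station: (x + 82.8)² + (y − 35.5)² = 128.62²; (x + 73.0)² + (y − 12.1)² = 119.11²; (x + 3.2)² + (y − 38.0)² = 50.28².
Subtracting the K equation from the L and M equations removes the quadratic terms:
19.6 x − 46.8 y = -284.77
159.2 x + 5.0 y = 7353.18
Solving the 2×2 system: x ≈ 45.4, y ≈ 25.1 km.
Check against K (with the unrounded x, y): √((x + 82.8)²+(y − 35.5)²) = 128.62 ≈ 128.62 km. ✓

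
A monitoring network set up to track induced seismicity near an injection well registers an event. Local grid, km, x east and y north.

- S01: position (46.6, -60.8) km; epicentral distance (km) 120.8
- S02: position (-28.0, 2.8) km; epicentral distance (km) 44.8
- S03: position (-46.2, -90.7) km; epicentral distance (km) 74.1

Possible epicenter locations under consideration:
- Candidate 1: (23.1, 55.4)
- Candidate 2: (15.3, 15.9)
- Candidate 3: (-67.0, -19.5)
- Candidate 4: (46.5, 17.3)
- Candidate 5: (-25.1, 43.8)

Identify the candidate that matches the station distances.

For each candidate, compare |candidate − station| to the reported distance:
Candidate 1: residuals S01 2.2, S02 28.5, S03 87.6 → max 87.6 km
Candidate 2: residuals S01 38.0, S02 0.4, S03 49.0 → max 49.0 km
Candidate 3: residuals S01 0.1, S02 0.1, S03 0.1 → max 0.1 km
Candidate 4: residuals S01 42.7, S02 31.1, S03 68.2 → max 68.2 km
Candidate 5: residuals S01 6.0, S02 3.7, S03 62.0 → max 62.0 km
Only Candidate 3 has all residuals ≈ 0.

Candidate 3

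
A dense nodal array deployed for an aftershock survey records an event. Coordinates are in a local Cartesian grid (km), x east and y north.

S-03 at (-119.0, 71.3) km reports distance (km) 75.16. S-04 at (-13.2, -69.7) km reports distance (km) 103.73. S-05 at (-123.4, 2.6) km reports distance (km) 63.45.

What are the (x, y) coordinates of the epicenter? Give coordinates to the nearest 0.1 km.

x ≈ -62.8 km, y ≈ 21.4 km

Circle about each station: (x + 119.0)² + (y − 71.3)² = 75.16²; (x + 13.2)² + (y + 69.7)² = 103.73²; (x + 123.4)² + (y − 2.6)² = 63.45².
Subtracting pairs of circle equations eliminates x²+y² and gives linear equations (the radical axes):
211.6 x − 282.0 y = -19323.25
-8.8 x − 137.4 y = -2387.25
Solving the 2×2 system: x ≈ -62.8, y ≈ 21.4 km.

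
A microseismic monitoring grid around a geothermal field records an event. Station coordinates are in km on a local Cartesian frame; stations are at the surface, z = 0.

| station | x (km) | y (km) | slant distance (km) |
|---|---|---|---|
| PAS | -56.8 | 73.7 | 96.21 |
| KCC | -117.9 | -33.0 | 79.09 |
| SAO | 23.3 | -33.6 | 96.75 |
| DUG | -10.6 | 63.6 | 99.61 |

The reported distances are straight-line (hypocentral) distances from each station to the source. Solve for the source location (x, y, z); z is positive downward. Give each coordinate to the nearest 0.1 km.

Each station gives a sphere (x−x_i)² + (y−y_i)² + z² = d_i² (stations at z=0).
Subtracting the PAS sphere from KCC and SAO: z² cancels, leaving linear equations in x and y:
-122.2 x − 213.4 y = 9332.62
160.2 x − 214.6 y = -7090.28
Solving: x ≈ -58.199, y ≈ -10.406 km (keep extra digits for the depth step; rounded: -58.2, -10.4).
Then from the PAS sphere: z² = 96.21² − (x + 56.8)² − (y − 73.7)² with x = -58.199, y = -10.406, so z ≈ 46.697 ≈ 46.7 km.

(-58.2, -10.4, 46.7)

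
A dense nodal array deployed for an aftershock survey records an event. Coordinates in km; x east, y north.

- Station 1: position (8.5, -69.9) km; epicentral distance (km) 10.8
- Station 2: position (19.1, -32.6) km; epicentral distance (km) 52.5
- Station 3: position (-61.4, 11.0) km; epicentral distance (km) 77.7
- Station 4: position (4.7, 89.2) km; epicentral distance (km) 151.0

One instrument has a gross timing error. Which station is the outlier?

Station 1

Solve using three stations at a time. Using Station 2, Station 3, Station 4 (subtract circle equations pairwise → linear system) gives (x, y) ≈ (-26.6, -58.5).
Distances from that point to each station vs reported:
  Station 1: calculated 36.9 vs reported 10.8 → residual 26.1 km
  Station 2: calculated 52.6 vs reported 52.5 → residual 0.1 km
  Station 3: calculated 77.7 vs reported 77.7 → residual 0.0 km
  Station 4: calculated 151.0 vs reported 151.0 → residual 0.0 km
Station 2, Station 3, Station 4 are mutually consistent (residuals ≈ 0); Station 1 is off by 26.1 km.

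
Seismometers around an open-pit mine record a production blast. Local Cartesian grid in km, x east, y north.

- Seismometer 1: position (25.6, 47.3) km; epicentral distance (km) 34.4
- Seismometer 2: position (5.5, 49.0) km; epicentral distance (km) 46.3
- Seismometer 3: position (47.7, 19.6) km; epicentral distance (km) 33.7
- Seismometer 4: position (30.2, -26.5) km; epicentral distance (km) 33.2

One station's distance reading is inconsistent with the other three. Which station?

Seismometer 1

Solve using three stations at a time. Using Seismometer 2, Seismometer 3, Seismometer 4 (subtract circle equations pairwise → linear system) gives (x, y) ≈ (17.6, 4.3).
Distances from that point to each station vs reported:
  Seismometer 1: calculated 43.8 vs reported 34.4 → residual 9.4 km
  Seismometer 2: calculated 46.3 vs reported 46.3 → residual 0.0 km
  Seismometer 3: calculated 33.7 vs reported 33.7 → residual 0.0 km
  Seismometer 4: calculated 33.2 vs reported 33.2 → residual 0.0 km
Seismometer 2, Seismometer 3, Seismometer 4 are mutually consistent (residuals ≈ 0); Seismometer 1 is off by 9.4 km.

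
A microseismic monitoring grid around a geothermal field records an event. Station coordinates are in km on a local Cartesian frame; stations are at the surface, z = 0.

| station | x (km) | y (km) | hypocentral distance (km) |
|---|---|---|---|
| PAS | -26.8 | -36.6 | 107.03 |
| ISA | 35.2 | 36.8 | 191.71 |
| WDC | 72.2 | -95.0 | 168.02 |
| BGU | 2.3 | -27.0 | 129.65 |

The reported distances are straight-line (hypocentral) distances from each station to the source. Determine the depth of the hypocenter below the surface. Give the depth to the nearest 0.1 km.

Each station gives a sphere (x−x_i)² + (y−y_i)² + z² = d_i² (stations at z=0).
Subtracting the PAS sphere from ISA and WDC: z² cancels, leaving linear equations in x and y:
124.0 x + 146.8 y = -24761.82
198.0 x − 116.8 y = -4595.26
Solving: x ≈ -81.901, y ≈ -99.496 km (keep extra digits for the depth step; rounded: -81.9, -99.5).
Then from the PAS sphere: z² = 107.03² − (x + 26.8)² − (y + 36.6)² with x = -81.901, y = -99.496, so z ≈ 66.809 ≈ 66.8 km.

depth ≈ 66.8 km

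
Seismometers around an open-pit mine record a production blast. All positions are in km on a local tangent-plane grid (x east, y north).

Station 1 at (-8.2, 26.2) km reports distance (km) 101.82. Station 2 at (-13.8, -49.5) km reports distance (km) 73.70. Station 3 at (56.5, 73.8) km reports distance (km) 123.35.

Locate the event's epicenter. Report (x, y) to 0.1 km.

Circle about each station: (x + 8.2)² + (y − 26.2)² = 101.82²; (x + 13.8)² + (y + 49.5)² = 73.70²; (x − 56.5)² + (y − 73.8)² = 123.35².
Subtracting the Station 1 equation from the Station 2 and Station 3 equations removes the quadratic terms:
-11.2 x − 151.4 y = 6822.63
129.4 x + 95.2 y = 3037.10
Solving the 2×2 system: x ≈ 59.9, y ≈ -49.5 km.

59.9 km east, -49.5 km north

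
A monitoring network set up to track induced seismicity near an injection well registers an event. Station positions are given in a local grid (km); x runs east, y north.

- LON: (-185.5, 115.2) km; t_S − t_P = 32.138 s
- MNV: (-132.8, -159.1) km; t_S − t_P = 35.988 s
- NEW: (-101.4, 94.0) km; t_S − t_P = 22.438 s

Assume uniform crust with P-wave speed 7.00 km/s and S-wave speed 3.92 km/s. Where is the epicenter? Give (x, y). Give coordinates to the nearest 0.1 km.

(96.4, 65.1)

Distance from S−P lag: d = Δt · v_P v_S / (v_P − v_S) = Δt · (7.00·3.92)/(7.00−3.92) ≈ 8.9091·Δt.
So d_LON = 286.32, d_MNV = 320.62, d_NEW = 199.90 km.
Circle about each station: (x + 185.5)² + (y − 115.2)² = 286.32²; (x + 132.8)² + (y + 159.1)² = 320.62²; (x + 101.4)² + (y − 94.0)² = 199.90².
Subtracting pairs of circle equations eliminates x²+y² and gives linear equations (the radical axes):
105.4 x − 548.6 y = -25550.68
168.2 x − 42.4 y = 13455.80
Solving the 2×2 system: x ≈ 96.4, y ≈ 65.1 km.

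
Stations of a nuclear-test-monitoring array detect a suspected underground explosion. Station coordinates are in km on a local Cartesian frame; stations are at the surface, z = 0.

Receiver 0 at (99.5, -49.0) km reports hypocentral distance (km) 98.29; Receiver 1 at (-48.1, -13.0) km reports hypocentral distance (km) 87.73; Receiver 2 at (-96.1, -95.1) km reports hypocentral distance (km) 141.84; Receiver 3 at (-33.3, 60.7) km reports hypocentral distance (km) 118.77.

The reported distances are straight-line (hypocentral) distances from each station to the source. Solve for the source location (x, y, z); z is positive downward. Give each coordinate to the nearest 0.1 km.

x ≈ 18.9 km, y ≈ -31.6 km, depth ≈ 53.5 km

Each station gives a sphere (x−x_i)² + (y−y_i)² + z² = d_i² (stations at z=0).
Subtracting the Receiver 0 sphere from Receiver 1 and Receiver 2: z² cancels, leaving linear equations in x and y:
-295.2 x + 72.0 y = -7854.27
-391.2 x − 92.2 y = -4479.69
Solving: x ≈ 18.899, y ≈ -31.601 km (keep extra digits for the depth step; rounded: 18.9, -31.6).
Then from the Receiver 0 sphere: z² = 98.29² − (x − 99.5)² − (y + 49.0)² with x = 18.899, y = -31.601, so z ≈ 53.495 ≈ 53.5 km.
Check against Receiver 3 (with the unrounded solution): distance 118.77 ≈ 118.77 km. ✓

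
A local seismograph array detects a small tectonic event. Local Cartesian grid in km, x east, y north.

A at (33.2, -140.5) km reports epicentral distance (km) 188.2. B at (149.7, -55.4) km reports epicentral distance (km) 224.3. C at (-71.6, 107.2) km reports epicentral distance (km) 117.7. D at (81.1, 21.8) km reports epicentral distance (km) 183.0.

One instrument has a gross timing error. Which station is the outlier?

Solve using three stations at a time. Using A, C, D (subtract circle equations pairwise → linear system) gives (x, y) ≈ (-99.6, -7.1).
Distances from that point to each station vs reported:
  A: calculated 188.2 vs reported 188.2 → residual 0.0 km
  B: calculated 253.9 vs reported 224.3 → residual 29.6 km
  C: calculated 117.7 vs reported 117.7 → residual 0.0 km
  D: calculated 183.0 vs reported 183.0 → residual 0.0 km
A, C, D are mutually consistent (residuals ≈ 0); B is off by 29.6 km.

B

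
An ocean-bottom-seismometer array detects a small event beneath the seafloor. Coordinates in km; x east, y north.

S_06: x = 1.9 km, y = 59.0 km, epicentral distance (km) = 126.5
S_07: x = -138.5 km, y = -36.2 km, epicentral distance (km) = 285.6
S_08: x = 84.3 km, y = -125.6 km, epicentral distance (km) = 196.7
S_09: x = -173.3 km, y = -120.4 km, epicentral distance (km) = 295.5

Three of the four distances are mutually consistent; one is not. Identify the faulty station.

Solve using three stations at a time. Using S_06, S_07, S_08 (subtract circle equations pairwise → linear system) gives (x, y) ≈ (128.1, 66.1).
Distances from that point to each station vs reported:
  S_06: calculated 126.4 vs reported 126.5 → residual 0.1 km
  S_07: calculated 285.6 vs reported 285.6 → residual 0.0 km
  S_08: calculated 196.6 vs reported 196.7 → residual 0.1 km
  S_09: calculated 354.4 vs reported 295.5 → residual 58.9 km
S_06, S_07, S_08 are mutually consistent (residuals ≈ 0); S_09 is off by 58.9 km.

S_09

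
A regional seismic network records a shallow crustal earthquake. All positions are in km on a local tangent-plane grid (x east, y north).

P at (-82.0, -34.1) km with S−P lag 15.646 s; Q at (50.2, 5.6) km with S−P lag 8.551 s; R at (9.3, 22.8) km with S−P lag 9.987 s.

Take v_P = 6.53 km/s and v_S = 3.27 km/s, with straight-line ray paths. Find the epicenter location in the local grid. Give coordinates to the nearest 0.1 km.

Distance from S−P lag: d = Δt · v_P v_S / (v_P − v_S) = Δt · (6.53·3.27)/(6.53−3.27) ≈ 6.5500·Δt.
So d_P = 102.48, d_Q = 56.01, d_R = 65.42 km.
Circle about each station: (x + 82.0)² + (y + 34.1)² = 102.48²; (x − 50.2)² + (y − 5.6)² = 56.01²; (x − 9.3)² + (y − 22.8)² = 65.42².
Subtracting pairs of circle equations eliminates x²+y² and gives linear equations (the radical axes):
264.4 x + 79.4 y = 2029.62
182.6 x + 113.8 y = -1058.11
Solving the 2×2 system: x ≈ 20.2, y ≈ -41.7 km.

20.2 km east, -41.7 km north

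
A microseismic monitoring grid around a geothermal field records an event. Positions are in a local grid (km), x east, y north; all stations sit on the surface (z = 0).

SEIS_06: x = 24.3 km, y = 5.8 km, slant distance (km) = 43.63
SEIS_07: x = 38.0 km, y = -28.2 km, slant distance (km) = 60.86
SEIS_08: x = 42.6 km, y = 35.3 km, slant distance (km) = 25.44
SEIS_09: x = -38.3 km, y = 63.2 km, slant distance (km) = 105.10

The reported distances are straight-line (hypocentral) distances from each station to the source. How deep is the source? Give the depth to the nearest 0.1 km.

depth ≈ 17.7 km

Each station gives a sphere (x−x_i)² + (y−y_i)² + z² = d_i² (stations at z=0).
Subtracting the SEIS_06 sphere from SEIS_07 and SEIS_08: z² cancels, leaving linear equations in x and y:
27.4 x − 68.0 y = -185.25
36.6 x + 59.0 y = 3693.10
Solving: x ≈ 58.509, y ≈ 26.300 km (keep extra digits for the depth step; rounded: 58.5, 26.3).
Then from the SEIS_06 sphere: z² = 43.63² − (x − 24.3)² − (y − 5.8)² with x = 58.509, y = 26.300, so z ≈ 17.694 ≈ 17.7 km.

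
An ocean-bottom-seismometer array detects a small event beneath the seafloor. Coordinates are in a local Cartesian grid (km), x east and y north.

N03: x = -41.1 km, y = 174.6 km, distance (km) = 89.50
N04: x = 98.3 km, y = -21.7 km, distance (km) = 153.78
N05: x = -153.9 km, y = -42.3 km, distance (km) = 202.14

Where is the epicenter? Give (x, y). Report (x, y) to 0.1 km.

-3.9 km east, 93.2 km north

Circle about each station: (x + 41.1)² + (y − 174.6)² = 89.50²; (x − 98.3)² + (y + 21.7)² = 153.78²; (x + 153.9)² + (y + 42.3)² = 202.14².
Subtracting pairs of circle equations eliminates x²+y² and gives linear equations (the radical axes):
278.8 x − 392.6 y = -37678.63
-225.6 x − 433.8 y = -39550.20
Solving the 2×2 system: x ≈ -3.9, y ≈ 93.2 km.
Check against N03 (with the unrounded x, y): √((x + 41.1)²+(y − 174.6)²) = 89.50 ≈ 89.50 km. ✓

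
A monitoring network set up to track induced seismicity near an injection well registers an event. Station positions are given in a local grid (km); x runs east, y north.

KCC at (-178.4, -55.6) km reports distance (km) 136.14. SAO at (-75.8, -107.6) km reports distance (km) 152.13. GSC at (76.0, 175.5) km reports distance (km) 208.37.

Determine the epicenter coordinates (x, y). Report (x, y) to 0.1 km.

(-85.8, 44.2)

Circle about each station: (x + 178.4)² + (y + 55.6)² = 136.14²; (x + 75.8)² + (y + 107.6)² = 152.13²; (x − 76.0)² + (y − 175.5)² = 208.37².
Subtracting the KCC equation from the SAO and GSC equations removes the quadratic terms:
205.2 x − 104.0 y = -22203.96
508.8 x + 462.2 y = -23225.63
Solving the 2×2 system: x ≈ -85.8, y ≈ 44.2 km.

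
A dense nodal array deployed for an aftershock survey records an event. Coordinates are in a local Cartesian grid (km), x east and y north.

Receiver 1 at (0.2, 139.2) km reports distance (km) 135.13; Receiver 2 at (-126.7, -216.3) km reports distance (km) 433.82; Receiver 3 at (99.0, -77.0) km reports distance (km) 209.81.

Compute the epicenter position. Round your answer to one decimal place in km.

(135.0, 129.7)

Circle about each station: (x − 0.2)² + (y − 139.2)² = 135.13²; (x + 126.7)² + (y + 216.3)² = 433.82²; (x − 99.0)² + (y + 77.0)² = 209.81².
Subtracting the Receiver 1 equation from the Receiver 2 and Receiver 3 equations removes the quadratic terms:
-253.8 x − 711.0 y = -126477.78
197.6 x − 432.4 y = -29406.80
Solving the 2×2 system: x ≈ 135.0, y ≈ 129.7 km.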